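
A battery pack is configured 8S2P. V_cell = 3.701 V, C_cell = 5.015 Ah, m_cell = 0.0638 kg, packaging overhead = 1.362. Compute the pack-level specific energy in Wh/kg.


Step 1: V_pack = 8 * 3.701 = 29.608 V
Step 2: C_pack = 2 * 5.015 = 10.03 Ah
Step 3: E_pack = V_pack * C_pack = 29.608 * 10.03 = 296.97 Wh
Step 4: m_pack = 8 * 2 * 0.0638 * 1.362 = 1.3903 kg
Step 5: ED = E_pack / m_pack = 296.97 / 1.3903 = 213.6 Wh/kg

213.6 Wh/kg


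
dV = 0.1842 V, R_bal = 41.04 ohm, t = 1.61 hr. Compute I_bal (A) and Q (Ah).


First, Ohm's law: I_bal = 0.1842 V / 41.04 ohm = 0.0044883 A
Then Q = I * t = 0.0044883 A * 1.61 hr = 0.007226 Ah

I=0.0044883 A, Q=0.007226 Ah


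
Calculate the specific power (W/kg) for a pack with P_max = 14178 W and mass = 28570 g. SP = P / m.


Convert: m = 28570 g = 28.57 kg
Specific power = 14178 W / 28.57 kg = 496.3 W/kg

496.3 W/kg


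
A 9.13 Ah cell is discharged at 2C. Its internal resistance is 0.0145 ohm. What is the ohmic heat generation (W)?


Step 1: I = C_rate * capacity = 2 * 9.13 = 18.26 A
Step 2: Q = I^2 * R = 18.26^2 * 0.0145 = 333.43 * 0.0145 = 4.835 W

4.835 W


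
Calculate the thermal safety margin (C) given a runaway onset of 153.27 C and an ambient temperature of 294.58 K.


Convert: T_ambient = 294.58 K = 21.43 C
margin = 153.27 - 21.43 = 131.84 C

131.84 C


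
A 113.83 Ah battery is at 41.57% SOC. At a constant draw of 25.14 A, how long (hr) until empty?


Step 1: remaining = SOC/100 * C_total = 41.57/100 * 113.83 = 47.319 Ah
Step 2: t = remaining / I = 47.319 / 25.14 = 1.882 hr

1.882 hr


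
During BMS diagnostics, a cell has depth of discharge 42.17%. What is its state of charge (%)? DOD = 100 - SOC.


SOC = 100 - DOD = 100 - 42.17 = 57.83%

57.83%


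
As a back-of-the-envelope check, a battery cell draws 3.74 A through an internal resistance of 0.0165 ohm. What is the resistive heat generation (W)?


Q = I^2 * R = 3.74^2 * 0.0165 = 0.2308 W

0.2308 W


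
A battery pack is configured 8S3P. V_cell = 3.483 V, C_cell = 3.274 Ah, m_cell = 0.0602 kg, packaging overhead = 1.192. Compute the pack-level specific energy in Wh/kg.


Step 1: V_pack = 8 * 3.483 = 27.864 V
Step 2: C_pack = 3 * 3.274 = 9.822 Ah
Step 3: E_pack = V_pack * C_pack = 27.864 * 9.822 = 273.68 Wh
Step 4: m_pack = 8 * 3 * 0.0602 * 1.192 = 1.7222 kg
Step 5: ED = E_pack / m_pack = 273.68 / 1.7222 = 158.9 Wh/kg

158.9 Wh/kg


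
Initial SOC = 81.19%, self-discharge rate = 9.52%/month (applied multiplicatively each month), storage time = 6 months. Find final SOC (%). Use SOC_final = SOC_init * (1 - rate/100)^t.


Monthly retention factor = 1 - 9.52/100 = 0.9048
Over 6 months: factor^6 = 0.54868
SOC_final = 81.19 * 0.54868 = 44.55%

44.55%


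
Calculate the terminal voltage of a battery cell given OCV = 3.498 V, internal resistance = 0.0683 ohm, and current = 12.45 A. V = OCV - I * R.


IR drop = 12.45 * 0.0683 = 0.85034 V
V = 3.498 - 0.85034 = 2.648 V

2.648 V


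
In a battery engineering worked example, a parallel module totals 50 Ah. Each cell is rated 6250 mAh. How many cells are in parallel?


Convert: C_cell = 6250 mAh = 6.25 Ah
n = C_total / C_cell = 50 / 6.25 = 8

8


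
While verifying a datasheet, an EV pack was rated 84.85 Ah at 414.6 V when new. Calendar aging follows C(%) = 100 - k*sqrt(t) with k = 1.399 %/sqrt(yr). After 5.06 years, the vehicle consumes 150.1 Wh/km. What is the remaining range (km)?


Step 1: capacity retention = 100 - 1.399 * sqrt(5.06) = 100 - 1.399 * 2.2494 = 96.853%
Step 2: C_now = 84.85 * 96.853/100 = 82.18 Ah
Step 3: E_pack = V * C_now = 414.6 * 82.18 = 34072 Wh
Step 4: range = E_pack / consumption = 34072 / 150.1 = 227.0 km

227.0 km


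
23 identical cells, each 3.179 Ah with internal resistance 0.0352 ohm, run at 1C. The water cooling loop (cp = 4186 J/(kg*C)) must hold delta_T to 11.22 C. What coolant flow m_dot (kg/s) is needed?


Step 1: I = 1 * 3.179 = 3.179 A
Step 2: Q_cell = I^2 * R = 3.179^2 * 0.0352 = 0.35573 W
Step 3: Q_total = 23 * 0.35573 = 8.1818 W
Step 4: m_dot = Q_total / (cp * dT) = 8.1818 / (4186 * 11.22) = 1.742e-04 kg/s

1.742e-04 kg/s


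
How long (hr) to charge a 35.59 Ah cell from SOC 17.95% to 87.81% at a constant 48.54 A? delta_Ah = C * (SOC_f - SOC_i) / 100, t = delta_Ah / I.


Step 1: dSOC = 87.81% - 17.95% = 69.86%
Step 2: delta_Ah = 35.59 * 69.86 / 100 = 24.863 Ah
Step 3: t = 24.863 / 48.54 = 0.5122 hr

0.5122 hr


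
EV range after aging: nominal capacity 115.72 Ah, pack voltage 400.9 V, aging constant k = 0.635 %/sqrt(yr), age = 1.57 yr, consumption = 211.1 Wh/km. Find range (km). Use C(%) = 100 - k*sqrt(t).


Step 1: capacity retention = 100 - 0.635 * sqrt(1.57) = 100 - 0.635 * 1.253 = 99.204%
Step 2: C_now = 115.72 * 99.204/100 = 114.8 Ah
Step 3: E_pack = V * C_now = 400.9 * 114.8 = 46023 Wh
Step 4: range = E_pack / consumption = 46023 / 211.1 = 218.0 km

218.0 km


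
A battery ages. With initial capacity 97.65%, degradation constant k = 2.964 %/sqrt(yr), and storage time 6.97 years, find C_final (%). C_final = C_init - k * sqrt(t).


sqrt(t) = sqrt(6.97) = 2.6401
C_final = 97.65 - 2.964 * 2.6401 = 89.82%

89.82%


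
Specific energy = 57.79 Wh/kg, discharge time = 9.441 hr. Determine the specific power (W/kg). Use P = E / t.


Specific power = 57.79 Wh/kg / 9.441 hr = 6.121 W/kg

6.121 W/kg


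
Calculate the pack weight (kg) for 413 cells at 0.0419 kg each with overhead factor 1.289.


Cell mass sum = 413 * 0.0419 = 17.305 kg
With overhead 1.289: m_pack = 17.305 * 1.289 = 22.31 kg

22.31 kg


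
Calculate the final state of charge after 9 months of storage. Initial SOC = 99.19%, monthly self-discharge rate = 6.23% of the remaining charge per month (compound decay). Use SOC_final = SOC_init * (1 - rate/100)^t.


decay = (1 - 6.23/100)^9 = 0.5605
SOC_final = 99.19 * 0.5605 = 55.60%

55.60%


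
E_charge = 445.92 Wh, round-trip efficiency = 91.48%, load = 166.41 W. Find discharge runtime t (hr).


Step 1: E_discharge = eta/100 * E_charge = 91.48/100 * 445.92 = 407.93 Wh
Step 2: t = E_discharge / P = 407.93 / 166.41 = 2.451 hr

2.451 hr


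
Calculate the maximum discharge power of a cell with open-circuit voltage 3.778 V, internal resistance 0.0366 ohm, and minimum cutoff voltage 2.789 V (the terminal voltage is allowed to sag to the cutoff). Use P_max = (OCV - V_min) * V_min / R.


dV = OCV - V_min = 0.989 V (so I_max = dV / R)
P_max = dV * V_min / R = 0.989 * 2.789 / 0.0366 = 75.36 W

75.36 W


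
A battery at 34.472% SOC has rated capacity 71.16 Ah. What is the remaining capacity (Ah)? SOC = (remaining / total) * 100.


remaining = SOC / 100 * total = 34.472 / 100 * 71.16 = 24.53 Ah

24.53 Ah


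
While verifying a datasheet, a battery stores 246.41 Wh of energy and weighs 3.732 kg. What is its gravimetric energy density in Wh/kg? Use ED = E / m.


ED = E / m = 246.41 / 3.732 = 66.03 Wh/kg

66.03 Wh/kg


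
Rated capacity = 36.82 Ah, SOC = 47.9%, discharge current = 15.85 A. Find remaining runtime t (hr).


Step 1: remaining = SOC/100 * C_total = 47.9/100 * 36.82 = 17.637 Ah
Step 2: t = remaining / I = 17.637 / 15.85 = 1.113 hr

1.113 hr


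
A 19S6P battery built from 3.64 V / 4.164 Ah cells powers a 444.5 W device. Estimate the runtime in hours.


Step 1: E_pack = Ns * V_cell * Np * C_cell = 19 * 3.64 * 6 * 4.164 = 1727.9 Wh
Step 2: t = E_pack / P = 1727.9 / 444.5 = 3.887 hr

3.887 hr


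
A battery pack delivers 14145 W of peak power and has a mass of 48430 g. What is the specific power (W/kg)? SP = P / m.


Convert: m = 48430 g = 48.43 kg
Specific power = 14145 W / 48.43 kg = 292.1 W/kg

292.1 W/kg


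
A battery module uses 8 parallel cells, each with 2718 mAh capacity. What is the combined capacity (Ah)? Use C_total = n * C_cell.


Convert: C_cell = 2718 mAh = 2.718 Ah
C_total = 8 * 2.718 = 21.744 Ah

21.744 Ah


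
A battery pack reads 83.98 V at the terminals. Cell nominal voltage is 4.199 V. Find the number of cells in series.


Rearranging: n = V_pack / V_cell = 83.98 / 4.199 = 20 cells

20


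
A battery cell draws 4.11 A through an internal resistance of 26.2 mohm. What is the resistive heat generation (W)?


Convert: R = 26.2 mohm = 0.0262 ohm
I^2 = 16.892
Q = 16.892 * 0.0262 = 0.4426 W

0.4426 W


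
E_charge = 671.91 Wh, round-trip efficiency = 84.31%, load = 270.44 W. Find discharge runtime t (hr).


Step 1: E_discharge = eta/100 * E_charge = 84.31/100 * 671.91 = 566.49 Wh
Step 2: t = E_discharge / P = 566.49 / 270.44 = 2.095 hr

2.095 hr


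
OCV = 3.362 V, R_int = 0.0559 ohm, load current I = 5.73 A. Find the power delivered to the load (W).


Step 1: V_terminal = OCV - I*R = 3.362 - 5.73 * 0.0559 = 3.0417 V
Step 2: P_out = V_terminal * I = 3.0417 * 5.73 = 17.43 W

17.43 W


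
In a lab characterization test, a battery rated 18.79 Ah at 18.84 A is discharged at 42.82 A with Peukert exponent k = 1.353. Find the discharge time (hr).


Step 1: t_rated = C / I_rated = 18.79 / 18.84 = 0.99735 hr
Step 2: ratio = 18.84 / 42.82 = 0.43998
Step 3: ratio^k = 0.43998^1.353 = 0.32928
Step 4: t = t_rated * ratio^k = 0.99735 * 0.32928 = 0.3284 hr

0.3284 hr


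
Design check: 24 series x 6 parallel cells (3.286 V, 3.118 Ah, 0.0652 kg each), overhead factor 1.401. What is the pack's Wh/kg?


Step 1: V_pack = 24 * 3.286 = 78.864 V
Step 2: C_pack = 6 * 3.118 = 18.708 Ah
Step 3: E_pack = V_pack * C_pack = 78.864 * 18.708 = 1475.4 Wh
Step 4: m_pack = 24 * 6 * 0.0652 * 1.401 = 13.154 kg
Step 5: ED = E_pack / m_pack = 1475.4 / 13.154 = 112.2 Wh/kg

112.2 Wh/kg


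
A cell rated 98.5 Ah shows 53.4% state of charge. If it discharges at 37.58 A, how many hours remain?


Step 1: remaining = SOC/100 * C_total = 53.4/100 * 98.5 = 52.599 Ah
Step 2: t = remaining / I = 52.599 / 37.58 = 1.400 hr

1.400 hr


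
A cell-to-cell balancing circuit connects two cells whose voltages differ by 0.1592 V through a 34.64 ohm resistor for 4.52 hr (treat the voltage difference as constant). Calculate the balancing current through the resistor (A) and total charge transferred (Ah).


I_bal = dV / R = 0.1592 / 34.64 = 0.0045958 A
Q = I_bal * t = 0.0045958 * 4.52 = 0.02077 Ah

I=0.0045958 A, Q=0.02077 Ah


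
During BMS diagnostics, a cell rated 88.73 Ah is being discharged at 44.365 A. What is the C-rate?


C_rate = I / capacity = 44.365 / 88.73 = 0.5C

0.5C


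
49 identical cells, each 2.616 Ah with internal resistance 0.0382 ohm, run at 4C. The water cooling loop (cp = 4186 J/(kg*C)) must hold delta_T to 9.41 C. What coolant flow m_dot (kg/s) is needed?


Step 1: I = 4 * 2.616 = 10.464 A
Step 2: Q_cell = I^2 * R = 10.464^2 * 0.0382 = 4.1827 W
Step 3: Q_total = 49 * 4.1827 = 204.95 W
Step 4: m_dot = Q_total / (cp * dT) = 204.95 / (4186 * 9.41) = 0.005203 kg/s

0.005203 kg/s


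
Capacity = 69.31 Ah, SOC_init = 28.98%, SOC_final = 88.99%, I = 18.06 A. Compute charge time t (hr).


delta_Ah = 69.31 * (88.99 - 28.98) / 100 = 41.593 Ah
t = delta_Ah / I = 41.593 / 18.06 = 2.303 hr

2.303 hr


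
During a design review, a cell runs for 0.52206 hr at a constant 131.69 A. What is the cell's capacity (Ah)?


C = I * t = 131.69 * 0.52206 = 68.75 Ah

68.75 Ah


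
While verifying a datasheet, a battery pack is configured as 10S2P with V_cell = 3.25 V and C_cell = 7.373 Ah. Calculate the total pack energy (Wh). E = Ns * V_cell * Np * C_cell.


V_pack = 10 * 3.25 = 32.5 V
C_pack = 2 * 7.373 = 14.746 Ah
E = V_pack * C_pack = 32.5 * 14.746 = 479.2 Wh

479.2 Wh


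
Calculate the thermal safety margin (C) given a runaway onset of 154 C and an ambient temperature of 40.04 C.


Safety margin = 154 C - 40.04 C = 113.96 C

113.96 C


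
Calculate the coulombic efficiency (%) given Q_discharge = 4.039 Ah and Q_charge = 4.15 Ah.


eta_c = Q_dis / Q_chg * 100 = 4.039 / 4.15 * 100 = 97.33%

97.33%


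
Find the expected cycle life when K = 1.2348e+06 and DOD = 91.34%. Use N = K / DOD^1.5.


Step 1: DOD^1.5 = 91.34^1.5 = 872.95
Step 2: N = 1.2348e+06 / 872.95 = 1415 cycles

1415 cycles


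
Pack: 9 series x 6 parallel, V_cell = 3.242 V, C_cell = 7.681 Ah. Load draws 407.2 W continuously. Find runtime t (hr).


Step 1: E_pack = Ns * V_cell * Np * C_cell = 9 * 3.242 * 6 * 7.681 = 1344.7 Wh
Step 2: t = E_pack / P = 1344.7 / 407.2 = 3.302 hr

3.302 hr


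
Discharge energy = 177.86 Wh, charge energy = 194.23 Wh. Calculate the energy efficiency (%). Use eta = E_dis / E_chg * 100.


Round-trip efficiency = 177.86/194.23 * 100% = 91.57%

91.57%


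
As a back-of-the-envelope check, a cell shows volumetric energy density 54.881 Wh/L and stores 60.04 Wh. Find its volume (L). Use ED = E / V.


V = E / ED = 60.04 / 54.881 = 1.094 L

1.094 L


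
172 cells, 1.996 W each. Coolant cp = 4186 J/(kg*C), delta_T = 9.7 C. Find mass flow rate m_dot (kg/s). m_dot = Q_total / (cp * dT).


Q_total = 172 * 1.996 = 343.31 W
m_dot = Q_total / (cp * dT) = 343.31 / (4186 * 9.7) = 0.008455 kg/s

0.008455 kg/s


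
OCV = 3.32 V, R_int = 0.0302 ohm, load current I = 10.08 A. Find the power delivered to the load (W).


Step 1: V_terminal = OCV - I*R = 3.32 - 10.08 * 0.0302 = 3.0156 V
Step 2: P_out = V_terminal * I = 3.0156 * 10.08 = 30.40 W

30.40 W


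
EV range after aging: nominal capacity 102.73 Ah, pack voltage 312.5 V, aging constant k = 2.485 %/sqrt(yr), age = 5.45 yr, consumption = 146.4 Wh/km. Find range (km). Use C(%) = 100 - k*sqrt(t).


Step 1: capacity retention = 100 - 2.485 * sqrt(5.45) = 100 - 2.485 * 2.3345 = 94.199%
Step 2: C_now = 102.73 * 94.199/100 = 96.771 Ah
Step 3: E_pack = V * C_now = 312.5 * 96.771 = 30241 Wh
Step 4: range = E_pack / consumption = 30241 / 146.4 = 206.6 km

206.6 km


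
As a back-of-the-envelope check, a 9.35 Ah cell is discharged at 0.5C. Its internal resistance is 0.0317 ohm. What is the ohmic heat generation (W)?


Step 1: I = C_rate * capacity = 0.5 * 9.35 = 4.675 A
Step 2: Q = I^2 * R = 4.675^2 * 0.0317 = 21.856 * 0.0317 = 0.6928 W

0.6928 W


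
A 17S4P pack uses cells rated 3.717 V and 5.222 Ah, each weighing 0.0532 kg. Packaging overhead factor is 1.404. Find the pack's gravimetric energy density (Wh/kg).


Step 1: V_pack = 17 * 3.717 = 63.189 V
Step 2: C_pack = 4 * 5.222 = 20.888 Ah
Step 3: E_pack = V_pack * C_pack = 63.189 * 20.888 = 1319.9 Wh
Step 4: m_pack = 17 * 4 * 0.0532 * 1.404 = 5.0791 kg
Step 5: ED = E_pack / m_pack = 1319.9 / 5.0791 = 259.9 Wh/kg

259.9 Wh/kg


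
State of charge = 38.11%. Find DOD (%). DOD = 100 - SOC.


Complement of SOC: DOD = 100% - 38.11% = 61.89%

61.89%


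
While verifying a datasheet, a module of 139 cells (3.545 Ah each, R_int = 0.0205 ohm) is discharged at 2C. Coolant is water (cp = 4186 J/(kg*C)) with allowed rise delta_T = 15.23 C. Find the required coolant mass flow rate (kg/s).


Step 1: I = 2 * 3.545 = 7.09 A
Step 2: Q_cell = I^2 * R = 7.09^2 * 0.0205 = 1.0305 W
Step 3: Q_total = 139 * 1.0305 = 143.24 W
Step 4: m_dot = Q_total / (cp * dT) = 143.24 / (4186 * 15.23) = 0.002247 kg/s

0.002247 kg/s


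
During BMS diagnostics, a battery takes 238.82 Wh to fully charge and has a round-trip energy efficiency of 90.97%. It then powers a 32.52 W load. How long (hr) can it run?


Step 1: E_discharge = eta/100 * E_charge = 90.97/100 * 238.82 = 217.25 Wh
Step 2: t = E_discharge / P = 217.25 / 32.52 = 6.681 hr

6.681 hr


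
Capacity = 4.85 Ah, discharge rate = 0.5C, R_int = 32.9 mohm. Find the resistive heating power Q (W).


Convert: R = 32.9 mohm = 0.0329 ohm
Step 1: I = C_rate * capacity = 0.5 * 4.85 = 2.425 A
Step 2: Q = I^2 * R = 2.425^2 * 0.0329 = 5.8806 * 0.0329 = 0.1935 W

0.1935 W


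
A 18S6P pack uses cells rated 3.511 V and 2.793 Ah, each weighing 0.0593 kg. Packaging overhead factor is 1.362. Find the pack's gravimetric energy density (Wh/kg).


Step 1: V_pack = 18 * 3.511 = 63.198 V
Step 2: C_pack = 6 * 2.793 = 16.758 Ah
Step 3: E_pack = V_pack * C_pack = 63.198 * 16.758 = 1059.1 Wh
Step 4: m_pack = 18 * 6 * 0.0593 * 1.362 = 8.7228 kg
Step 5: ED = E_pack / m_pack = 1059.1 / 8.7228 = 121.4 Wh/kg

121.4 Wh/kg


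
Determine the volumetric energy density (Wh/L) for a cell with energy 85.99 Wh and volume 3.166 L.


ED = E / V = 85.99 / 3.166 = 27.16 Wh/L

27.16 Wh/L


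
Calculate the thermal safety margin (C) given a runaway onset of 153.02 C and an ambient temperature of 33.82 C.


Safety margin = 153.02 C - 33.82 C = 119.2 C

119.2 C


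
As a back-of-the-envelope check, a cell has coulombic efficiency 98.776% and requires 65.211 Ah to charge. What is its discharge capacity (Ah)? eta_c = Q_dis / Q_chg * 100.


Q_dis = eta/100 * Q_chg = 98.776/100 * 65.211 = 64.41 Ah

64.41 Ah


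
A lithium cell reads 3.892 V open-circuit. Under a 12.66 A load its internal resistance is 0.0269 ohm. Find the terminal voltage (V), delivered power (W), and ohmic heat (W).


Step 1: V_terminal = OCV - I*R = 3.892 - 12.66 * 0.0269 = 3.5514 V
Step 2: P_out = V_terminal * I = 3.5514 * 12.66 = 44.96 W
Step 3: Q = I^2 * R = 12.66^2 * 0.0269 = 4.311 W

V=3.5514 V, P=44.96 W, Q=4.311 W


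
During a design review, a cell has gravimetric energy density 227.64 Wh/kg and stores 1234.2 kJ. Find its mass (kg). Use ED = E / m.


Convert: E = 1234.2 kJ = 342.83 Wh
m = E / ED = 342.83 / 227.64 = 1.506 kg

1.506 kg


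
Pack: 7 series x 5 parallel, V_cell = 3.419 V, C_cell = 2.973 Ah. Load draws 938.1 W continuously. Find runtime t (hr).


Step 1: E_pack = Ns * V_cell * Np * C_cell = 7 * 3.419 * 5 * 2.973 = 355.76 Wh
Step 2: t = E_pack / P = 355.76 / 938.1 = 0.3792 hr

0.3792 hr


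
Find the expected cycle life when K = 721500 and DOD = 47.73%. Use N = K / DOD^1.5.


Step 1: DOD^1.5 = 47.73^1.5 = 329.75
Step 2: N = 721500 / 329.75 = 2188 cycles

2188 cycles


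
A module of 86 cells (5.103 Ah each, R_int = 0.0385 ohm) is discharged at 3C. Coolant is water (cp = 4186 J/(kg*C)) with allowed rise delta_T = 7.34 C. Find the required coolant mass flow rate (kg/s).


Step 1: I = 3 * 5.103 = 15.309 A
Step 2: Q_cell = I^2 * R = 15.309^2 * 0.0385 = 9.0231 W
Step 3: Q_total = 86 * 9.0231 = 775.99 W
Step 4: m_dot = Q_total / (cp * dT) = 775.99 / (4186 * 7.34) = 0.02526 kg/s

0.02526 kg/s


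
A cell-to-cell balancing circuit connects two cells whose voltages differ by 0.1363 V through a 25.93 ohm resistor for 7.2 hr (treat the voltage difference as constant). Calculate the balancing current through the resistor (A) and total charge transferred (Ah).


I_bal = dV / R = 0.1363 / 25.93 = 0.0052565 A
Q = I_bal * t = 0.0052565 * 7.2 = 0.03785 Ah

I=0.0052565 A, Q=0.03785 Ah


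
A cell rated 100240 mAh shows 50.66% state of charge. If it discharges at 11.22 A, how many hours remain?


Convert: C_total = 100240 mAh = 100.24 Ah
Step 1: remaining = SOC/100 * C_total = 50.66/100 * 100.24 = 50.782 Ah
Step 2: t = remaining / I = 50.782 / 11.22 = 4.526 hr

4.526 hr


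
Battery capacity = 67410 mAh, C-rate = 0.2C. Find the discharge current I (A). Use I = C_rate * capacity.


Convert: capacity = 67410 mAh = 67.41 Ah
I = C_rate * capacity = 0.2 * 67.41 = 13.482 A

13.482 A


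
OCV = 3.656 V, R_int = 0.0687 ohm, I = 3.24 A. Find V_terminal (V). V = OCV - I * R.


V = OCV - I*R = 3.656 - 3.24 * 0.0687 = 3.433 V

3.433 V


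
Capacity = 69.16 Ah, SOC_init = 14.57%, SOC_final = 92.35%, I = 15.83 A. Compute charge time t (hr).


Step 1: dSOC = 92.35% - 14.57% = 77.78%
Step 2: delta_Ah = 69.16 * 77.78 / 100 = 53.793 Ah
Step 3: t = 53.793 / 15.83 = 3.398 hr

3.398 hr


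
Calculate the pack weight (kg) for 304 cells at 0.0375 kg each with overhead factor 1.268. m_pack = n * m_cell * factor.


m_pack = n * m_cell * overhead = 304 * 0.0375 * 1.268 = 14.46 kg

14.46 kg


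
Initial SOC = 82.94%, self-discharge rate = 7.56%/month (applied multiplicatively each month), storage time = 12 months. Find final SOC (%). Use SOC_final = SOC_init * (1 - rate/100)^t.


decay = (1 - 7.56/100)^12 = 0.38933
SOC_final = 82.94 * 0.38933 = 32.29%

32.29%


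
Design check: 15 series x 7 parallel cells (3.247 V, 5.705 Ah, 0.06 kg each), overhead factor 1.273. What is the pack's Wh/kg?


Step 1: V_pack = 15 * 3.247 = 48.705 V
Step 2: C_pack = 7 * 5.705 = 39.935 Ah
Step 3: E_pack = V_pack * C_pack = 48.705 * 39.935 = 1945 Wh
Step 4: m_pack = 15 * 7 * 0.06 * 1.273 = 8.0199 kg
Step 5: ED = E_pack / m_pack = 1945 / 8.0199 = 242.5 Wh/kg

242.5 Wh/kg


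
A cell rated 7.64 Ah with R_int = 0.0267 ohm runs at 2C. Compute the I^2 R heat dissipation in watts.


Step 1: I = C_rate * capacity = 2 * 7.64 = 15.28 A
Step 2: Q = I^2 * R = 15.28^2 * 0.0267 = 233.48 * 0.0267 = 6.234 W

6.234 W


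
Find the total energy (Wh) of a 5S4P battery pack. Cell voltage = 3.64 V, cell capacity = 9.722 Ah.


V_pack = 5 * 3.64 = 18.2 V
C_pack = 4 * 9.722 = 38.888 Ah
E = V_pack * C_pack = 18.2 * 38.888 = 707.8 Wh

707.8 Wh


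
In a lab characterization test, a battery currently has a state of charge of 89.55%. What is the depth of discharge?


DOD = 100 - SOC = 100 - 89.55 = 10.45%

10.45%


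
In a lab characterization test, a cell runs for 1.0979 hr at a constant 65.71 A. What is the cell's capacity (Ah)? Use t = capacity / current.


C = I * t = 65.71 * 1.0979 = 72.14 Ah

72.14 Ah


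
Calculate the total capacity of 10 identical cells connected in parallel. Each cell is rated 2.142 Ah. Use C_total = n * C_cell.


Parallel capacities add: 10 * 2.142 Ah = 21.42 Ah

21.42 Ah


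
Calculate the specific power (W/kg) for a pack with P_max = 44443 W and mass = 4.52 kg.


Specific power = 44443 W / 4.52 kg = 9833 W/kg

9833 W/kg


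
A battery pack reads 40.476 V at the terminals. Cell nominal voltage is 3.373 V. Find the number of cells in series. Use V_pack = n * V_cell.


Rearranging: n = V_pack / V_cell = 40.476 / 3.373 = 12 cells

12


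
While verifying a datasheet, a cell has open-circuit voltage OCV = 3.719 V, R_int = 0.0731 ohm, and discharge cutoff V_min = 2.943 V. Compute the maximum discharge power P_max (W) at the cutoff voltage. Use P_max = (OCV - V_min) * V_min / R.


P_max = (OCV - V_min) * V_min / R = (3.719 - 2.943) * 2.943 / 0.0731 = 0.776 * 2.943 / 0.0731 = 31.24 W

31.24 W


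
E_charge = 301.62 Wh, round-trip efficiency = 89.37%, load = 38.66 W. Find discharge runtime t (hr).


Step 1: E_discharge = eta/100 * E_charge = 89.37/100 * 301.62 = 269.56 Wh
Step 2: t = E_discharge / P = 269.56 / 38.66 = 6.973 hr

6.973 hr


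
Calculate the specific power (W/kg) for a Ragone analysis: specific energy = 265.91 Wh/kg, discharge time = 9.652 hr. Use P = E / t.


Specific power = 265.91 Wh/kg / 9.652 hr = 27.55 W/kg

27.55 W/kg


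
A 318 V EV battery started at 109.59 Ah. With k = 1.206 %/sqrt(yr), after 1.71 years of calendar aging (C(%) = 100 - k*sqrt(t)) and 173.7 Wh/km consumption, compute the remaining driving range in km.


Step 1: capacity retention = 100 - 1.206 * sqrt(1.71) = 100 - 1.206 * 1.3077 = 98.423%
Step 2: C_now = 109.59 * 98.423/100 = 107.86 Ah
Step 3: E_pack = V * C_now = 318 * 107.86 = 34299 Wh
Step 4: range = E_pack / consumption = 34299 / 173.7 = 197.5 km

197.5 km


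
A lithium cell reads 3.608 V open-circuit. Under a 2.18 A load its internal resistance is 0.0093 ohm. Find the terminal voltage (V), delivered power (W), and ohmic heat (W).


Step 1: V_terminal = OCV - I*R = 3.608 - 2.18 * 0.0093 = 3.5877 V
Step 2: P_out = V_terminal * I = 3.5877 * 2.18 = 7.821 W
Step 3: Q = I^2 * R = 2.18^2 * 0.0093 = 0.04420 W

V=3.5877 V, P=7.821 W, Q=0.04420 W


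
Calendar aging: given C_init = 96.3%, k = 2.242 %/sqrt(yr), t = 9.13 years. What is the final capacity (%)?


Step 1: sqrt(9.13 yr) = 3.0216
Step 2: drop = 2.242 * 3.0216 = 6.7744
Step 3: C_final = 96.3 - 6.7744 = 89.53%

89.53%


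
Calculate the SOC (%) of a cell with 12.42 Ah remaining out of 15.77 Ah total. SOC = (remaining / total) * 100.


SOC% = 12.42 / 15.77 * 100 = 78.76%

78.76%


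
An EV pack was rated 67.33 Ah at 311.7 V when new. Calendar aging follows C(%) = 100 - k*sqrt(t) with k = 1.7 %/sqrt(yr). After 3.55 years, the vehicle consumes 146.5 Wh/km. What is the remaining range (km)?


Step 1: capacity retention = 100 - 1.7 * sqrt(3.55) = 100 - 1.7 * 1.8841 = 96.797%
Step 2: C_now = 67.33 * 96.797/100 = 65.173 Ah
Step 3: E_pack = V * C_now = 311.7 * 65.173 = 20314 Wh
Step 4: range = E_pack / consumption = 20314 / 146.5 = 138.7 km

138.7 km


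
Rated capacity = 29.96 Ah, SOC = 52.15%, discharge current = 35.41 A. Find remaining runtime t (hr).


Step 1: remaining = SOC/100 * C_total = 52.15/100 * 29.96 = 15.624 Ah
Step 2: t = remaining / I = 15.624 / 35.41 = 0.4412 hr

0.4412 hr


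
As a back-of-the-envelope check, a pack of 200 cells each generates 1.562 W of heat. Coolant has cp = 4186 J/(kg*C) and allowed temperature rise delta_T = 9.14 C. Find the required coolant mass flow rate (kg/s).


Q_total = 200 * 1.562 = 312.4 W
m_dot = Q_total / (cp * dT) = 312.4 / (4186 * 9.14) = 0.008165 kg/s

0.008165 kg/s


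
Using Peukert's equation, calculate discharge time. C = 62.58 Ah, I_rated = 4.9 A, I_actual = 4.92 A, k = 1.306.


t_rated = C / I_rated = 62.58 / 4.9 = 12.771 hr
(I_rated/I)^k = (0.99593)^1.306 = 0.99469
t = t_rated * (I_rated/I)^k = 12.771 * 0.99469 = 12.70 hr

12.70 hr


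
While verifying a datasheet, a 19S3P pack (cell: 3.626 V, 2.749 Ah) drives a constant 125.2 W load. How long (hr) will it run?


Step 1: E_pack = Ns * V_cell * Np * C_cell = 19 * 3.626 * 3 * 2.749 = 568.17 Wh
Step 2: t = E_pack / P = 568.17 / 125.2 = 4.538 hr

4.538 hr


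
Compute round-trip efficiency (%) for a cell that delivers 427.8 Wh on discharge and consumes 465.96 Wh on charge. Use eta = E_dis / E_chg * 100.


eta_e = E_dis / E_chg * 100 = 427.8 / 465.96 * 100 = 91.81%

91.81%


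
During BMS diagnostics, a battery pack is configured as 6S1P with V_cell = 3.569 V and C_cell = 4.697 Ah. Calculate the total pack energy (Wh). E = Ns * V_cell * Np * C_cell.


E = Ns * Vcell * Np * Ccell = 6 * 3.569 * 1 * 4.697 = 100.6 Wh

100.6 Wh


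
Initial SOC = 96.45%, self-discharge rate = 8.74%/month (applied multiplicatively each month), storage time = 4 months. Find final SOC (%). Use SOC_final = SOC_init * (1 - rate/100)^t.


Monthly retention factor = 1 - 8.74/100 = 0.9126
Over 4 months: factor^4 = 0.69362
SOC_final = 96.45 * 0.69362 = 66.90%

66.90%


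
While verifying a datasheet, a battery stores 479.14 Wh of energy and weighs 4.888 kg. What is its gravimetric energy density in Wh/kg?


Specific energy = 479.14 Wh / 4.888 kg = 98.02 Wh/kg

98.02 Wh/kg


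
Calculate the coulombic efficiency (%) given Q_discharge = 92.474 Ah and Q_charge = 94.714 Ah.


eta_c = Q_dis / Q_chg * 100 = 92.474 / 94.714 * 100 = 97.63%

97.63%


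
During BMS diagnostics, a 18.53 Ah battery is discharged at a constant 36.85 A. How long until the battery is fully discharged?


t = capacity / current = 18.53 / 36.85 = 0.5028 hr

0.5028 hr


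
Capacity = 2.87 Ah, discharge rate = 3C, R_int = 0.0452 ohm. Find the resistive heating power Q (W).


Step 1: I = C_rate * capacity = 3 * 2.87 = 8.61 A
Step 2: Q = I^2 * R = 8.61^2 * 0.0452 = 74.132 * 0.0452 = 3.351 W

3.351 W


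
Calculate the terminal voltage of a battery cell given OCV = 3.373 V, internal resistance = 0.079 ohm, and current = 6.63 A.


IR drop = 6.63 * 0.079 = 0.52377 V
V = 3.373 - 0.52377 = 2.849 V

2.849 V


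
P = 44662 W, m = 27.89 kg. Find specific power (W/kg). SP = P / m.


SP = P / m = 44662 / 27.89 = 1601 W/kg

1601 W/kg


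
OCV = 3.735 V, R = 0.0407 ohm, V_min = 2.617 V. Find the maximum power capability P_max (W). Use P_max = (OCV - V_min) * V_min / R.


P_max = (OCV - V_min) * V_min / R = (3.735 - 2.617) * 2.617 / 0.0407 = 1.118 * 2.617 / 0.0407 = 71.89 W

71.89 W


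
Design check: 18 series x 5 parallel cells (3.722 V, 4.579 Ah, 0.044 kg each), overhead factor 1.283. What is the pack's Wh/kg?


Step 1: V_pack = 18 * 3.722 = 66.996 V
Step 2: C_pack = 5 * 4.579 = 22.895 Ah
Step 3: E_pack = V_pack * C_pack = 66.996 * 22.895 = 1533.9 Wh
Step 4: m_pack = 18 * 5 * 0.044 * 1.283 = 5.0807 kg
Step 5: ED = E_pack / m_pack = 1533.9 / 5.0807 = 301.9 Wh/kg

301.9 Wh/kg


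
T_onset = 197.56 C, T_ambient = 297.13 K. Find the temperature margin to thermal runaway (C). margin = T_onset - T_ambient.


Convert: T_ambient = 297.13 K = 23.98 C
margin = 197.56 - 23.98 = 173.58 C

173.58 C


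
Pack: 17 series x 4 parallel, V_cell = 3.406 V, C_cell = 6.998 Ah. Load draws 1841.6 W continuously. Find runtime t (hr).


Step 1: E_pack = Ns * V_cell * Np * C_cell = 17 * 3.406 * 4 * 6.998 = 1620.8 Wh
Step 2: t = E_pack / P = 1620.8 / 1841.6 = 0.8801 hr

0.8801 hr


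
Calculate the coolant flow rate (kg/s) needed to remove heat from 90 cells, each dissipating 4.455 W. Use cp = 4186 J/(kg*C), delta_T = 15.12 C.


Q_total = 90 * 4.455 = 400.95 W
m_dot = Q_total / (cp * dT) = 400.95 / (4186 * 15.12) = 0.006335 kg/s

0.006335 kg/s


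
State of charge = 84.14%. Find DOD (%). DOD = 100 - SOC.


DOD = 100 - SOC = 100 - 84.14 = 15.86%

15.86%


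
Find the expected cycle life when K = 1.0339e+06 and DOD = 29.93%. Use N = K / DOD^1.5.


DOD^1.5 = 163.74
N = K / DOD^1.5 = 1.0339e+06 / 163.74 = 6314

6314 cycles


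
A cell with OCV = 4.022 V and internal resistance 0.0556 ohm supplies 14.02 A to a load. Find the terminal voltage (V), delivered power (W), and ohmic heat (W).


Step 1: V_terminal = OCV - I*R = 4.022 - 14.02 * 0.0556 = 3.2425 V
Step 2: P_out = V_terminal * I = 3.2425 * 14.02 = 45.46 W
Step 3: Q = I^2 * R = 14.02^2 * 0.0556 = 10.93 W

V=3.2425 V, P=45.46 W, Q=10.93 W


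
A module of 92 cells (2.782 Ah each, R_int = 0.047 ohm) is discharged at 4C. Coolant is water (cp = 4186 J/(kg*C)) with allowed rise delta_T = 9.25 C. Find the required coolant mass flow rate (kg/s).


Step 1: I = 4 * 2.782 = 11.128 A
Step 2: Q_cell = I^2 * R = 11.128^2 * 0.047 = 5.8201 W
Step 3: Q_total = 92 * 5.8201 = 535.45 W
Step 4: m_dot = Q_total / (cp * dT) = 535.45 / (4186 * 9.25) = 0.01383 kg/s

0.01383 kg/s


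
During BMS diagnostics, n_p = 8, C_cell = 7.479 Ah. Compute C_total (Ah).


C_total = 8 * 7.479 = 59.832 Ah

59.832 Ah


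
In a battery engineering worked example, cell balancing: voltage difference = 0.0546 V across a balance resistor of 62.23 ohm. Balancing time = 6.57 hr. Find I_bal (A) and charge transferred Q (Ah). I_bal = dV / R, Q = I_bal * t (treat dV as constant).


I_bal = dV / R = 0.0546 / 62.23 = 8.7739e-04 A
Q = I_bal * t = 8.7739e-04 * 6.57 = 0.005764 Ah

I=8.7739e-04 A, Q=0.005764 Ah


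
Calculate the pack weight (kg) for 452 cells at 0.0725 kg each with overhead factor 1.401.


Cell mass sum = 452 * 0.0725 = 32.77 kg
With overhead 1.401: m_pack = 32.77 * 1.401 = 45.91 kg

45.91 kg


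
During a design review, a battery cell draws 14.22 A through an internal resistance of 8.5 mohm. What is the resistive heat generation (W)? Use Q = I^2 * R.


Convert: R = 8.5 mohm = 0.0085 ohm
I^2 = 202.21
Q = 202.21 * 0.0085 = 1.719 W

1.719 W


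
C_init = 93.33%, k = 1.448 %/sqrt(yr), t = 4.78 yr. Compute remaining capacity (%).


sqrt(t) = sqrt(4.78) = 2.1863
C_final = 93.33 - 1.448 * 2.1863 = 90.16%

90.16%


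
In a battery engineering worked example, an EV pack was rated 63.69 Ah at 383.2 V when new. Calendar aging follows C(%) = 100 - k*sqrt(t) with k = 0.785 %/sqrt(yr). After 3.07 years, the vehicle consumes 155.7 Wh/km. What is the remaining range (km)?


Step 1: capacity retention = 100 - 0.785 * sqrt(3.07) = 100 - 0.785 * 1.7521 = 98.625%
Step 2: C_now = 63.69 * 98.625/100 = 62.814 Ah
Step 3: E_pack = V * C_now = 383.2 * 62.814 = 24070 Wh
Step 4: range = E_pack / consumption = 24070 / 155.7 = 154.6 km

154.6 km


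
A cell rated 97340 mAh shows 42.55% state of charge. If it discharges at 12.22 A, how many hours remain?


Convert: C_total = 97340 mAh = 97.34 Ah
Step 1: remaining = SOC/100 * C_total = 42.55/100 * 97.34 = 41.418 Ah
Step 2: t = remaining / I = 41.418 / 12.22 = 3.389 hr

3.389 hr


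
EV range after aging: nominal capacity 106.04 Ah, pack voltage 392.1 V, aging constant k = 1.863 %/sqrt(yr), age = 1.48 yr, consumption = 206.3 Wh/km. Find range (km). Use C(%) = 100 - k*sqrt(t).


Step 1: capacity retention = 100 - 1.863 * sqrt(1.48) = 100 - 1.863 * 1.2166 = 97.733%
Step 2: C_now = 106.04 * 97.733/100 = 103.64 Ah
Step 3: E_pack = V * C_now = 392.1 * 103.64 = 40637 Wh
Step 4: range = E_pack / consumption = 40637 / 206.3 = 197.0 km

197.0 km


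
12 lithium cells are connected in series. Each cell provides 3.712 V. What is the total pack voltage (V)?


V_pack = n * V_cell = 12 * 3.712 = 44.544 V

44.544 V


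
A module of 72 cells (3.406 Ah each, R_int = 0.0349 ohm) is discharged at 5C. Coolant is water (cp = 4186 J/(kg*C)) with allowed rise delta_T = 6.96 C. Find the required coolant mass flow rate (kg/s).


Step 1: I = 5 * 3.406 = 17.03 A
Step 2: Q_cell = I^2 * R = 17.03^2 * 0.0349 = 10.122 W
Step 3: Q_total = 72 * 10.122 = 728.78 W
Step 4: m_dot = Q_total / (cp * dT) = 728.78 / (4186 * 6.96) = 0.02501 kg/s

0.02501 kg/s


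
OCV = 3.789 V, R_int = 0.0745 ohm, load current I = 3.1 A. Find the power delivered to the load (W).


Step 1: V_terminal = OCV - I*R = 3.789 - 3.1 * 0.0745 = 3.5581 V
Step 2: P_out = V_terminal * I = 3.5581 * 3.1 = 11.03 W

11.03 W


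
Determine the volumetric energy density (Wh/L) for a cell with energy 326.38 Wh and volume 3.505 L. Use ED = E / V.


ED = E / V = 326.38 / 3.505 = 93.12 Wh/L

93.12 Wh/L


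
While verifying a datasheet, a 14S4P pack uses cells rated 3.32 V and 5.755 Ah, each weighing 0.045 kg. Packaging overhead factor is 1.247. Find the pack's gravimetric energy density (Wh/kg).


Step 1: V_pack = 14 * 3.32 = 46.48 V
Step 2: C_pack = 4 * 5.755 = 23.02 Ah
Step 3: E_pack = V_pack * C_pack = 46.48 * 23.02 = 1070 Wh
Step 4: m_pack = 14 * 4 * 0.045 * 1.247 = 3.1424 kg
Step 5: ED = E_pack / m_pack = 1070 / 3.1424 = 340.5 Wh/kg

340.5 Wh/kg


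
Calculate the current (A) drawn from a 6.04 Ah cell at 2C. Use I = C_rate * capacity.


I = C_rate * capacity = 2 * 6.04 = 12.08 A

12.08 A


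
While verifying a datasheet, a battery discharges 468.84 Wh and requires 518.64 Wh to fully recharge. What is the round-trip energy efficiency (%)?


Round-trip efficiency = 468.84/518.64 * 100% = 90.40%

90.40%


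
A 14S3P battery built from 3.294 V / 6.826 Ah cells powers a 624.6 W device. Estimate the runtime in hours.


Step 1: E_pack = Ns * V_cell * Np * C_cell = 14 * 3.294 * 3 * 6.826 = 944.36 Wh
Step 2: t = E_pack / P = 944.36 / 624.6 = 1.512 hr

1.512 hr


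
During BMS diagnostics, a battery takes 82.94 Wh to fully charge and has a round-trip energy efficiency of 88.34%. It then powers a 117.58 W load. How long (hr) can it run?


Step 1: E_discharge = eta/100 * E_charge = 88.34/100 * 82.94 = 73.269 Wh
Step 2: t = E_discharge / P = 73.269 / 117.58 = 0.6231 hr

0.6231 hr


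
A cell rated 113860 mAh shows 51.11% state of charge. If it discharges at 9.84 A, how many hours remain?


Convert: C_total = 113860 mAh = 113.86 Ah
Step 1: remaining = SOC/100 * C_total = 51.11/100 * 113.86 = 58.194 Ah
Step 2: t = remaining / I = 58.194 / 9.84 = 5.914 hr

5.914 hr


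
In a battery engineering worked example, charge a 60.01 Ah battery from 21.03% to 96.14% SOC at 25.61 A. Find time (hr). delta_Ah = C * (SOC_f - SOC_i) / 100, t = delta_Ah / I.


Step 1: dSOC = 96.14% - 21.03% = 75.11%
Step 2: delta_Ah = 60.01 * 75.11 / 100 = 45.074 Ah
Step 3: t = 45.074 / 25.61 = 1.760 hr

1.760 hr


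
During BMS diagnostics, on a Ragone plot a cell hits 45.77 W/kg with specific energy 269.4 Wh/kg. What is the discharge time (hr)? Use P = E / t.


t = E / P = 269.4 / 45.77 = 5.886 hr

5.886 hr


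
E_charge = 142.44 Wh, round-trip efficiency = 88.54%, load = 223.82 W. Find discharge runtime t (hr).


Step 1: E_discharge = eta/100 * E_charge = 88.54/100 * 142.44 = 126.12 Wh
Step 2: t = E_discharge / P = 126.12 / 223.82 = 0.5635 hr

0.5635 hr


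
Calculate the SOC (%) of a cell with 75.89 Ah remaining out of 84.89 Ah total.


SOC = (remaining / total) * 100 = (75.89 / 84.89) * 100 = 89.40%

89.40%


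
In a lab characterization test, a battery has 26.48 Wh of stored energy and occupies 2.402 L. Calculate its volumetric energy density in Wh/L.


ED = E / V = 26.48 / 2.402 = 11.02 Wh/L

11.02 Wh/L


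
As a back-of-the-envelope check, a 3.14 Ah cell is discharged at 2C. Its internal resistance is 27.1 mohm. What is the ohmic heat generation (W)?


Convert: R = 27.1 mohm = 0.0271 ohm
Step 1: I = C_rate * capacity = 2 * 3.14 = 6.28 A
Step 2: Q = I^2 * R = 6.28^2 * 0.0271 = 39.438 * 0.0271 = 1.069 W

1.069 W


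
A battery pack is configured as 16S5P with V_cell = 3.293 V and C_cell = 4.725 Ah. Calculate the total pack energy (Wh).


E = Ns * Vcell * Np * Ccell = 16 * 3.293 * 5 * 4.725 = 1245 Wh

1245 Wh


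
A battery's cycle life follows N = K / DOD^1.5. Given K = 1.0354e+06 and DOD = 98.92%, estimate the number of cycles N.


DOD^1.5 = 983.84
N = K / DOD^1.5 = 1.0354e+06 / 983.84 = 1052

1052 cycles


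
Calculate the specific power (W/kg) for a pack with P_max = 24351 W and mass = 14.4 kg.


SP = P / m = 24351 / 14.4 = 1691 W/kg

1691 W/kg


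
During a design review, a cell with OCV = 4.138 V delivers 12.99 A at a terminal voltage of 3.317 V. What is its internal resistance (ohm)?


R = (OCV - V) / I = (4.138 - 3.317) / 12.99 = 0.06320 ohm

0.06320 ohm


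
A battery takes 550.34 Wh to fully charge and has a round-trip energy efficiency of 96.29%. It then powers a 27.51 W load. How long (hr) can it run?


Step 1: E_discharge = eta/100 * E_charge = 96.29/100 * 550.34 = 529.92 Wh
Step 2: t = E_discharge / P = 529.92 / 27.51 = 19.26 hr

19.26 hr


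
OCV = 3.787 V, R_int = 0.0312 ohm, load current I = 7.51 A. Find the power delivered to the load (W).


Step 1: V_terminal = OCV - I*R = 3.787 - 7.51 * 0.0312 = 3.5527 V
Step 2: P_out = V_terminal * I = 3.5527 * 7.51 = 26.68 W

26.68 W


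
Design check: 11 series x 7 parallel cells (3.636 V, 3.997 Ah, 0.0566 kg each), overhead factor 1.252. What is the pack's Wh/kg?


Step 1: V_pack = 11 * 3.636 = 39.996 V
Step 2: C_pack = 7 * 3.997 = 27.979 Ah
Step 3: E_pack = V_pack * C_pack = 39.996 * 27.979 = 1119 Wh
Step 4: m_pack = 11 * 7 * 0.0566 * 1.252 = 5.4565 kg
Step 5: ED = E_pack / m_pack = 1119 / 5.4565 = 205.1 Wh/kg

205.1 Wh/kg


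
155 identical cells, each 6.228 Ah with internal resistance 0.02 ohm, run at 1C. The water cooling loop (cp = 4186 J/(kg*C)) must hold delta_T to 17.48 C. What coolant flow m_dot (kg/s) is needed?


Step 1: I = 1 * 6.228 = 6.228 A
Step 2: Q_cell = I^2 * R = 6.228^2 * 0.02 = 0.77576 W
Step 3: Q_total = 155 * 0.77576 = 120.24 W
Step 4: m_dot = Q_total / (cp * dT) = 120.24 / (4186 * 17.48) = 0.001643 kg/s

0.001643 kg/s


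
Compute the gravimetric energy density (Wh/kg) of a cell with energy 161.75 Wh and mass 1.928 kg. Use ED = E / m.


ED = E / m = 161.75 / 1.928 = 83.90 Wh/kg

83.90 Wh/kg


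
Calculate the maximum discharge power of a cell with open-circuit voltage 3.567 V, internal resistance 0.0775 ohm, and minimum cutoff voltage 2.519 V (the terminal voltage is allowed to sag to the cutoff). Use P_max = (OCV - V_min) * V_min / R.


dV = OCV - V_min = 1.048 V (so I_max = dV / R)
P_max = dV * V_min / R = 1.048 * 2.519 / 0.0775 = 34.06 W

34.06 W


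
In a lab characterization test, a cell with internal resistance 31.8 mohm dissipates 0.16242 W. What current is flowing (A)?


Convert: R = 31.8 mohm = 0.0318 ohm
I = sqrt(Q / R) = sqrt(0.16242 / 0.0318) = sqrt(5.1075) = 2.260 A

2.260 A


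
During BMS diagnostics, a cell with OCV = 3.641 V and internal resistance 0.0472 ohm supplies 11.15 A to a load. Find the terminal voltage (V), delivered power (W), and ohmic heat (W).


Step 1: V_terminal = OCV - I*R = 3.641 - 11.15 * 0.0472 = 3.1147 V
Step 2: P_out = V_terminal * I = 3.1147 * 11.15 = 34.73 W
Step 3: Q = I^2 * R = 11.15^2 * 0.0472 = 5.868 W

V=3.1147 V, P=34.73 W, Q=5.868 W
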